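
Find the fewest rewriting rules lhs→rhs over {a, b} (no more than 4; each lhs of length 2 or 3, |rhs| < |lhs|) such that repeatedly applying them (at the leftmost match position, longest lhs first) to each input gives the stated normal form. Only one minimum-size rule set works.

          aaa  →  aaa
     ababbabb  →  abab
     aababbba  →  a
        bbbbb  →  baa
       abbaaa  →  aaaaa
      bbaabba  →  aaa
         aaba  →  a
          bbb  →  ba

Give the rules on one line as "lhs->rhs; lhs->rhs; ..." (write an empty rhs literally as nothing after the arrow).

aab->; abb->aa; bba->; bbb->ba

  | aaa
  | ababbabb => abaaabb => abab
  | aababbba => abbba => aaba => a
  | bbbbb => babb => baa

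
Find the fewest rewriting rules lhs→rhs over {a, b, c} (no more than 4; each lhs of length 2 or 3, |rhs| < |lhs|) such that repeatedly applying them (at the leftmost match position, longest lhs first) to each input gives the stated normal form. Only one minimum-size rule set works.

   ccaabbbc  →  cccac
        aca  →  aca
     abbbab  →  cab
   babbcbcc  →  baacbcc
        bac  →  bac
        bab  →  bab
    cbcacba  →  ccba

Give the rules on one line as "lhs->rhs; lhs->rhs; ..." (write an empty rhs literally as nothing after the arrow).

aab->c; bb->a; bca->

  | ccaabbbc => cccbbc => cccac
  | aca
  | abbbab => aabab => cab
  | babbcbcc => baacbcc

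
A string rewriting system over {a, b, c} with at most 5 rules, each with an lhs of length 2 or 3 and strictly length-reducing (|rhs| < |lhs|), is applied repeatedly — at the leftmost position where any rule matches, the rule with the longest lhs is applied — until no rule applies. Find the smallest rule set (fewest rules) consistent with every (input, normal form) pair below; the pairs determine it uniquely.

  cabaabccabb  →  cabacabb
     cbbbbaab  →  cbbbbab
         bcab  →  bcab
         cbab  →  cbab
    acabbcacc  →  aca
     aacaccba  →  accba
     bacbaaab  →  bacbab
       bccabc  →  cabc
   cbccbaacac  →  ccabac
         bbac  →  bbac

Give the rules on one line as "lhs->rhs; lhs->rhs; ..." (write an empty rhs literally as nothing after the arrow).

aa->a; bbc->bc; bcc->ca; cac->c

  | cabaabccabb => cababccabb => cabacaabb => cabacabb
  | cbbbbaab => cbbbbab
  | bcab
  | cbab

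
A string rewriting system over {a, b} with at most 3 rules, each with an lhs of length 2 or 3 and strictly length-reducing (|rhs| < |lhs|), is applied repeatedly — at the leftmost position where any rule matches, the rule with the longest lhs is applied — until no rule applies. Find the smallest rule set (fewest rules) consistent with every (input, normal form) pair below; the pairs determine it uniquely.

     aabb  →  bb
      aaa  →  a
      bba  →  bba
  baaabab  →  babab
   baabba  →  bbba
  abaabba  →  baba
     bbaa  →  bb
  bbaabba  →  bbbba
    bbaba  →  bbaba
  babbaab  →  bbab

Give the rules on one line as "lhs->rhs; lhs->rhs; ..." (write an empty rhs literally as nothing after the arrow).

  | aabb => bb
  | aaa => a
  | bba
  | baaabab => babab

aa->; abb->ba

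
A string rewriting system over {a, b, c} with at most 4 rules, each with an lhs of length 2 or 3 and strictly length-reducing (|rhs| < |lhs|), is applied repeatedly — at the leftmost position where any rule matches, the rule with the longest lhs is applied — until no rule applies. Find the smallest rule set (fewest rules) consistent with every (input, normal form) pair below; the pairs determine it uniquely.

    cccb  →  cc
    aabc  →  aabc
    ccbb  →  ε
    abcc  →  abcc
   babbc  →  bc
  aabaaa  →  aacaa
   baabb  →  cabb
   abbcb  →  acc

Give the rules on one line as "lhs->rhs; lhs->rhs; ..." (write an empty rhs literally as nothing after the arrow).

  | cccb => cc
  | aabc
  | ccbb => cb => ε
  | abcc

ba->c; bcb->ac; cb->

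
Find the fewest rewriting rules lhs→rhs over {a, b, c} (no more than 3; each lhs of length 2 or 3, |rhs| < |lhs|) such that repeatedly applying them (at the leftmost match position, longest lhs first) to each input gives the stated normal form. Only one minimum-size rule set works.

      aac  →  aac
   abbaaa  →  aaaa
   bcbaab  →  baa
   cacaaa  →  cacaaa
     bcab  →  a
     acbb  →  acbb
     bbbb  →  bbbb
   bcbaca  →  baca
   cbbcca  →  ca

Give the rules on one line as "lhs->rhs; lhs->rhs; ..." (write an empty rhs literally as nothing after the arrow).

ab->a; bc->

  | aac
  | abbaaa => abaaa => aaaa
  | bcbaab => baab => baa
  | cacaaa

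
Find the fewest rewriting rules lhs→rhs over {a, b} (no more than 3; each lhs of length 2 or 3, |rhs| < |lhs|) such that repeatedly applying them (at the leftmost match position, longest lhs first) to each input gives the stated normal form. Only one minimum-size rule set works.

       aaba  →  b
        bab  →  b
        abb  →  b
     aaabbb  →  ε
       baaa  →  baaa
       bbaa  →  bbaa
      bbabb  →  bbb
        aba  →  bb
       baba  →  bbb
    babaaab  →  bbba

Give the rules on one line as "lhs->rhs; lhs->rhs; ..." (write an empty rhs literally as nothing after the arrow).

  | aaba => abb => b
  | bab => b
  | abb => b
  | aaabbb => aabb => ab => ε

ab->; aba->bb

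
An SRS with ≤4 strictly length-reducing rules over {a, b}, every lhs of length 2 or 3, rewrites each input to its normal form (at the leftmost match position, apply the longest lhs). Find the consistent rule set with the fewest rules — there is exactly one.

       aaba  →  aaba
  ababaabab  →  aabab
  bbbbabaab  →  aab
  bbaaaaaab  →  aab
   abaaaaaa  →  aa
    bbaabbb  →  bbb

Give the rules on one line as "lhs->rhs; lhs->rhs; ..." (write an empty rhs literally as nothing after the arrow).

  | aaba
  | ababaabab => abaaabab => aaaabab => aaabab => aabab
  | bbbbabaab => bbbbaaab => bbbaaab => bbaaab => baaab => aaab => aab
  | bbaaaaaab => baaaaaab => aaaaaab => aaaaab => aaaab => aaab => aab

aaa->aa; abb->bb; baa->aa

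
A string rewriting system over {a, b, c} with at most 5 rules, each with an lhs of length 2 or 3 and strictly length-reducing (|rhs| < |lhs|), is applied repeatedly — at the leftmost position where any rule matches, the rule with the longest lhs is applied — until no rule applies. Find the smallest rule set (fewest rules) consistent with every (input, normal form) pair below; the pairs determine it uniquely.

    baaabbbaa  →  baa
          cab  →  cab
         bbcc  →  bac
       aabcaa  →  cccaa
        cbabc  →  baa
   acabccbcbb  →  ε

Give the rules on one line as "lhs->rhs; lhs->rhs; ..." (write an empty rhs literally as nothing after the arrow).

aab->cc; abb->; bc->a; cb->b

  | baaabbbaa => baccbbaa => bacbbaa => babbaa => baa
  | cab
  | bbcc => bac
  | aabcaa => cccaa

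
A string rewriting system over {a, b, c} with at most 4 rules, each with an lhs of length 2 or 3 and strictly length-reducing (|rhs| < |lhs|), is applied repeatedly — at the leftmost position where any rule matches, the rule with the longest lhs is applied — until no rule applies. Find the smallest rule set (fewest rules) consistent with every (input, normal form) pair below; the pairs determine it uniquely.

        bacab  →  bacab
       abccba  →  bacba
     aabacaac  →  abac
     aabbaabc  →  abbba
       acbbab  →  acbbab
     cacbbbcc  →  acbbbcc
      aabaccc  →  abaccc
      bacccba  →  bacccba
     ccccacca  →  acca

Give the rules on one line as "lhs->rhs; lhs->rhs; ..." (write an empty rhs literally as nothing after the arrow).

  | bacab
  | abccba => bacba
  | aabacaac => abacaac => abacac => abaac => abac
  | aabbaabc => abbaabc => abbabc => abbba

aa->a; abc->ba; cac->ac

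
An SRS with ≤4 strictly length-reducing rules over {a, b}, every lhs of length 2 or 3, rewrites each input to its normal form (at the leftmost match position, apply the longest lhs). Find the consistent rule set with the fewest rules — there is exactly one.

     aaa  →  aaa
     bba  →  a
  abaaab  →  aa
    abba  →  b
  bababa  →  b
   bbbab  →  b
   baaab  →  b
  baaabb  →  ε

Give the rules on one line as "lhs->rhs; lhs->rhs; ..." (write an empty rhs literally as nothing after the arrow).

  | aaa
  | bba => a
  | abaaab => aaab => aa
  | abba => ba => b

ab->; ba->b; bab->b; bb->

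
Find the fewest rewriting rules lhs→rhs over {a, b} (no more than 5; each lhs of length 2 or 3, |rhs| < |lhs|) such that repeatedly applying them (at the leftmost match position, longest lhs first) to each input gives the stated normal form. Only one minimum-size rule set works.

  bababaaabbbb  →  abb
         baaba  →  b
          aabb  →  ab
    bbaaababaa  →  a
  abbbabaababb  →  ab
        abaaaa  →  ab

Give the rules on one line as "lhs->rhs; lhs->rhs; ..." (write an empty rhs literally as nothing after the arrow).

aa->; aab->a; bab->ab; bbb->bb

  | bababaaabbbb => ababaaabbbb => aabaaabbbb => aaaabbbb => aabbbb => abbb => abb
  | baaba => baa => b
  | aabb => ab
  | bbaaababaa => bbababaa => bababaa => ababaa => aabaa => aaa => a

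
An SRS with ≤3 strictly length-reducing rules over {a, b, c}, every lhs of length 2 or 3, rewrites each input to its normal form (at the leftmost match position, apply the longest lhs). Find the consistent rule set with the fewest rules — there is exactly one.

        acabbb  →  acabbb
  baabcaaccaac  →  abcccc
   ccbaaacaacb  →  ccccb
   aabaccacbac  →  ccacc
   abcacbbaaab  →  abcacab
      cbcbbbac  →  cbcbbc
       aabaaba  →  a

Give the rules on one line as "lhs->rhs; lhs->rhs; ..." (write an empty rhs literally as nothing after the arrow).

  | acabbb
  | baabcaaccaac => abcaaccaac => abcccaac => abcccc
  | ccbaaacaacb => ccaacaacb => cccaacb => ccccb
  | aabaccacbac => baccacbac => ccacbac => ccacc

aa->; ba->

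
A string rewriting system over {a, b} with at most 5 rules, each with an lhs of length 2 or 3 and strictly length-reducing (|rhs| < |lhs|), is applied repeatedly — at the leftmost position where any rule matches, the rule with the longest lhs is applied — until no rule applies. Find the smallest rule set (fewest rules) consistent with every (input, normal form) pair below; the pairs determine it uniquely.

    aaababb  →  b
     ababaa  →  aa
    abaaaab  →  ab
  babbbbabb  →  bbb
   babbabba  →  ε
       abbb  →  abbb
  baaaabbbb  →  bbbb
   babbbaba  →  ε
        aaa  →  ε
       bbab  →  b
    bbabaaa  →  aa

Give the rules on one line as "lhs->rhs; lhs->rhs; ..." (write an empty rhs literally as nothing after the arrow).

  | aaababb => babb => b
  | ababaa => abaa => aa
  | abaaaab => aaaab => ab
  | babbbbabb => bbbabb => bbb

aaa->; aba->a; ba->; bab->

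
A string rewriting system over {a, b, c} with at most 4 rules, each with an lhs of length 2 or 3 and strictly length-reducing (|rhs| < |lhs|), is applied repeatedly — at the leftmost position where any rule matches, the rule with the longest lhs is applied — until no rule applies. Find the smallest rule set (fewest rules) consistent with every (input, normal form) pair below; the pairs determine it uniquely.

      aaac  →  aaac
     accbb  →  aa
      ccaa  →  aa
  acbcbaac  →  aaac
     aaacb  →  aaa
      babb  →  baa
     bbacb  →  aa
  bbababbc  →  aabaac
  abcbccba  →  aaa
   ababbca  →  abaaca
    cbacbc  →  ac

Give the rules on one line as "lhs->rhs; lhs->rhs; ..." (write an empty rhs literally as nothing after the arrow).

  | aaac
  | accbb => abb => aa
  | ccaa => aa
  | acbcbaac => acbaac => aaac

bb->a; cb->; cc->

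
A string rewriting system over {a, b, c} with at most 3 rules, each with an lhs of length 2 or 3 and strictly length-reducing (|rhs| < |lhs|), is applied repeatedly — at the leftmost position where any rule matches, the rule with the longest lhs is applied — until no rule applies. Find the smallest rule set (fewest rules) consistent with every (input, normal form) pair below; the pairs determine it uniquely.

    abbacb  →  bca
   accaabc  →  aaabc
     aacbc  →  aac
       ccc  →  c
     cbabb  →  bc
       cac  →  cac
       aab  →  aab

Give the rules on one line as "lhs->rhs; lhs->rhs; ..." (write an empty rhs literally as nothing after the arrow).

abb->bc; cb->; cc->

  | abbacb => bcacb => bca
  | accaabc => aaabc
  | aacbc => aac
  | ccc => c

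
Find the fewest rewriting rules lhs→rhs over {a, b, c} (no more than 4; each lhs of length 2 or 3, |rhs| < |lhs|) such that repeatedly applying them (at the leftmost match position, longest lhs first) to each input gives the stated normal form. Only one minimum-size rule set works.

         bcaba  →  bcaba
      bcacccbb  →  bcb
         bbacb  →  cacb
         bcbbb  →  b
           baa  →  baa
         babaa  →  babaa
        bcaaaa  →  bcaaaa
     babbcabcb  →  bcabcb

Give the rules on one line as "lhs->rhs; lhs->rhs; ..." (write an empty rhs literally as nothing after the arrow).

acc->c; bb->c; ccb->

  | bcaba
  | bcacccbb => bcccbb => bcb
  | bbacb => cacb
  | bcbbb => bccb => b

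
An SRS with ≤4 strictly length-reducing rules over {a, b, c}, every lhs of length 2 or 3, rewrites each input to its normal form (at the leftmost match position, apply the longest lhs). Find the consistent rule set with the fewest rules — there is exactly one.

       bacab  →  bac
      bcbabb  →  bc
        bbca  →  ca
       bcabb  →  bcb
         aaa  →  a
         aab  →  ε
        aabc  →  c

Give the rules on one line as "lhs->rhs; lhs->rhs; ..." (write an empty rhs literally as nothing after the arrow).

  | bacab => bac
  | bcbabb => bcbb => bc
  | bbca => ca
  | bcabb => bcb

aa->a; ab->; bb->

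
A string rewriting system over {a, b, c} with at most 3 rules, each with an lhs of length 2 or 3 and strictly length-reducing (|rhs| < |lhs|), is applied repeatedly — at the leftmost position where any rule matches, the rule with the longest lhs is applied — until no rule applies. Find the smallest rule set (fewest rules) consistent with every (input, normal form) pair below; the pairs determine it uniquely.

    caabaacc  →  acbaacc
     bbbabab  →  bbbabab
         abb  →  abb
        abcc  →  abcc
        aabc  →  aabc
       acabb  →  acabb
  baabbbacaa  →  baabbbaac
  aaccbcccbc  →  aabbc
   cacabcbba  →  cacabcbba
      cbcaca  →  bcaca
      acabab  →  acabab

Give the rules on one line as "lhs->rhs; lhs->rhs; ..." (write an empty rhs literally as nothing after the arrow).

  | caabaacc => acbaacc
  | bbbabab
  | abb
  | abcc

caa->ac; cbc->bc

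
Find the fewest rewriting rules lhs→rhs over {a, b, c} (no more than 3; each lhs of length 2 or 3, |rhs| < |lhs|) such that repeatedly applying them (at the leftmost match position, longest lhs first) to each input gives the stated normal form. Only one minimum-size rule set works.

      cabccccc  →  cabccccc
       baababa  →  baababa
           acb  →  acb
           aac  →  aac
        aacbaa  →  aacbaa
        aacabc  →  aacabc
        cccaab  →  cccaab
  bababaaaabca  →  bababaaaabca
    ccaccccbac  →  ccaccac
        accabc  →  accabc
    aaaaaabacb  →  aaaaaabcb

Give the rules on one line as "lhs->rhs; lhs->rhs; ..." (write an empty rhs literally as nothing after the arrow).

  | cabccccc
  | baababa
  | acb
  | aac

bac->bc; ccb->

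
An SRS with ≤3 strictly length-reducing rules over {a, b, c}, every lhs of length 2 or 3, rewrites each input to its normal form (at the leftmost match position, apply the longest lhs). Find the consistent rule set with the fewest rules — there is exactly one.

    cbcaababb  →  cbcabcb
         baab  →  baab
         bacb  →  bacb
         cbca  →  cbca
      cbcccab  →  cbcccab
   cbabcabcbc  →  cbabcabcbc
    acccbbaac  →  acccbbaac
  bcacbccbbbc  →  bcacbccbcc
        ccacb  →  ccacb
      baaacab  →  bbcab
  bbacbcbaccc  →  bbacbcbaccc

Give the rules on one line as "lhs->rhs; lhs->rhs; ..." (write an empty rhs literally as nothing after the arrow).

aaa->b; aba->bb; bbb->bc

  | cbcaababb => cbcabbbb => cbcabcb
  | baab
  | bacb
  | cbca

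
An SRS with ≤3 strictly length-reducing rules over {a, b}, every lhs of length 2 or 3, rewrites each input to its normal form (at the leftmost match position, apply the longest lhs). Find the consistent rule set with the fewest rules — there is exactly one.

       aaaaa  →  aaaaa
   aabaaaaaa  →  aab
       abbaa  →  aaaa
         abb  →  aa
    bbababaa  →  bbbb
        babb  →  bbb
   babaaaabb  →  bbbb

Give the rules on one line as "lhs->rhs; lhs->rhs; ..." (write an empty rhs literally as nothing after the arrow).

abb->aa; ba->b

  | aaaaa
  | aabaaaaaa => aabaaaaa => aabaaaa => aabaaa => aabaa => aaba => aab
  | abbaa => aaaa
  | abb => aa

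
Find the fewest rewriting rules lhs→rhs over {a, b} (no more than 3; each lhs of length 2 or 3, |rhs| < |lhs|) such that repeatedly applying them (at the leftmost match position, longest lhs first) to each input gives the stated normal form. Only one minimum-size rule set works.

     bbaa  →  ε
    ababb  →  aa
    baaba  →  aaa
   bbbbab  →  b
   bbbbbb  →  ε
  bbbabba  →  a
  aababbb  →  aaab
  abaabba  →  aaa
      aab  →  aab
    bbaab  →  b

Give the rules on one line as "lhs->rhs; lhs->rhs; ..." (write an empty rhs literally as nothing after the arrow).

  | bbaa => bba => bb => ε
  | ababb => aabb => aa
  | baaba => aaba => aaa
  | bbbbab => bbab => bbb => b

ba->a; bb->; bba->bb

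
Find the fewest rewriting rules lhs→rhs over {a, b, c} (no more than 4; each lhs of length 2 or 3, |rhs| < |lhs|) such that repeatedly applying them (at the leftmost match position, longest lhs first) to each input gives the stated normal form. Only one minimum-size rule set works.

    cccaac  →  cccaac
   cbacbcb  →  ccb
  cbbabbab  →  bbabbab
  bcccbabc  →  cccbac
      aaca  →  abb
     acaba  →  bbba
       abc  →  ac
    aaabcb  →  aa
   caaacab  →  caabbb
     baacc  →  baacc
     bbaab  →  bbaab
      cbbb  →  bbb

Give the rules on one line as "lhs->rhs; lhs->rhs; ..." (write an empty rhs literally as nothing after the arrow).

aca->bb; acb->; bc->c; cbb->bb

  | cccaac
  | cbacbcb => cbcb => ccb
  | cbbabbab => bbabbab
  | bcccbabc => cccbabc => cccbac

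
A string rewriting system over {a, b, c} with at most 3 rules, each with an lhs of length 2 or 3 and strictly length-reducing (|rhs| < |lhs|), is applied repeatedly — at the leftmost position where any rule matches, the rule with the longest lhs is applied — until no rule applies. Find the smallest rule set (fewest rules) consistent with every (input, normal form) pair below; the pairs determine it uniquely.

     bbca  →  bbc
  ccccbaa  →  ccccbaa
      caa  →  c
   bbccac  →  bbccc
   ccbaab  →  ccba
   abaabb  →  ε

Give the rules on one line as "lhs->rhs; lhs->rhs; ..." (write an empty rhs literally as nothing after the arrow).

  | bbca => bbc
  | ccccbaa
  | caa => ca => c
  | bbccac => bbccc

ab->; ca->c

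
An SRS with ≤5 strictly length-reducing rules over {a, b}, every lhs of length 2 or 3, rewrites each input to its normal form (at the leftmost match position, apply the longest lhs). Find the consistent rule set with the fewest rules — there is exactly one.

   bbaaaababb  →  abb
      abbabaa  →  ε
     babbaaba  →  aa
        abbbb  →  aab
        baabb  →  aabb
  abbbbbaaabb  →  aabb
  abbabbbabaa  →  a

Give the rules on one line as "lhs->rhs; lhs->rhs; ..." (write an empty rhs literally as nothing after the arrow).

  | bbaaaababb => baaaababb => aaaababb => ababb => abb
  | abbabaa => abbaa => abaa => aaa => ε
  | babbaaba => bbaaba => baaba => aaba => aa
  | abbbb => aab

aaa->; ba->; baa->aa; bbb->a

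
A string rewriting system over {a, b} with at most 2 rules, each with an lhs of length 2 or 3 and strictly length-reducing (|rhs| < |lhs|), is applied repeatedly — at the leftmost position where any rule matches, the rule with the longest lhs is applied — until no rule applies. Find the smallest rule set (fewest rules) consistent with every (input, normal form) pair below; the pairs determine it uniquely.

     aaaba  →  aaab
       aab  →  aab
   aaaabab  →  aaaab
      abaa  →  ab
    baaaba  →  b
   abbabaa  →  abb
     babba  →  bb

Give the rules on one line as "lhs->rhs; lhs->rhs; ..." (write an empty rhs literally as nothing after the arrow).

  | aaaba => aaab
  | aab
  | aaaabab => aaaab
  | abaa => aba => ab

ba->b; bab->b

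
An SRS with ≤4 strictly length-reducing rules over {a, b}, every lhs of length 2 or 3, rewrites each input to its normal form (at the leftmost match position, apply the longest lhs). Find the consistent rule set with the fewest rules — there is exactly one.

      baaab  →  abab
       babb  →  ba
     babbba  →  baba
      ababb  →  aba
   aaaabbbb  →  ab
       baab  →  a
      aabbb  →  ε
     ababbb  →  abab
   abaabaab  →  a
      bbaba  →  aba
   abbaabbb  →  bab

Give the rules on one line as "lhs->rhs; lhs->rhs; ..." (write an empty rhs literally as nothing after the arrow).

aa->b; baa->ab; bb->

  | baaab => abab
  | babb => ba
  | babbba => baba
  | ababb => aba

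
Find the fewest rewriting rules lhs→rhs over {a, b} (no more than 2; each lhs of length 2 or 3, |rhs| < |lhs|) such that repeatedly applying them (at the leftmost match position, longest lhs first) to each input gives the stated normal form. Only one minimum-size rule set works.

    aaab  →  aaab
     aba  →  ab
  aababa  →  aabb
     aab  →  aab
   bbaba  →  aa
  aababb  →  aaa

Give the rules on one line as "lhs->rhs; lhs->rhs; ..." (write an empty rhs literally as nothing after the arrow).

ba->b; bbb->a

  | aaab
  | aba => ab
  | aababa => aabba => aabb
  | aab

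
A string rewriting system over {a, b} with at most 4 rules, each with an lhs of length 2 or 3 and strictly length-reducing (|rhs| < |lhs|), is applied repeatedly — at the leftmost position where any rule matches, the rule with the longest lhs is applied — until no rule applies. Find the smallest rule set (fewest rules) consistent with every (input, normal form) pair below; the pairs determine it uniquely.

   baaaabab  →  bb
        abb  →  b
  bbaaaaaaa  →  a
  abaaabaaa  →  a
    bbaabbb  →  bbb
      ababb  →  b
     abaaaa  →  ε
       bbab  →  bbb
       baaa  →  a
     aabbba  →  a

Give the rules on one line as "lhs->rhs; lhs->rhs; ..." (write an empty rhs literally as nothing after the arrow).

  | baaaabab => aaaabab => aabab => bab => bb
  | abb => b
  | bbaaaaaaa => baaaaaaa => aaaaaaa => aaaaa => aaa => a
  | abaaabaaa => aaabaaa => abaaa => aaa => a

aa->; ab->; ba->a; bab->bb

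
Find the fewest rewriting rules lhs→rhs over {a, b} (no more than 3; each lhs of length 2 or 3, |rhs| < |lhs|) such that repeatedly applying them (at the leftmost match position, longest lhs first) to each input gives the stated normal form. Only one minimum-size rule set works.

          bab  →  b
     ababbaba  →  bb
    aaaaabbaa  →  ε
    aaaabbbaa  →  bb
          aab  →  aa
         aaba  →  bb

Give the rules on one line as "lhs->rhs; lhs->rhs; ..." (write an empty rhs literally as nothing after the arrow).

  | bab => b
  | ababbaba => aabbaba => aababa => aaaba => bbba => bb
  | aaaaabbaa => bbaabbaa => babbaa => bbaa => ba => ε
  | aaaabbbaa => bbabbbaa => bbbbaa => bbba => bb

aaa->bb; ab->a; ba->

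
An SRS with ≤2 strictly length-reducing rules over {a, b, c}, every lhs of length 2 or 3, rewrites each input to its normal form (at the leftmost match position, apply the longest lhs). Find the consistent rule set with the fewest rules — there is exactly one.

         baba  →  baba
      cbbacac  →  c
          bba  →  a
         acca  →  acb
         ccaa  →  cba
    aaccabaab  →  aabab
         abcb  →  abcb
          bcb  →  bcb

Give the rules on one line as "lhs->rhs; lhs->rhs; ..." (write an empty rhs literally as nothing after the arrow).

bb->; ca->b

  | baba
  | cbbacac => cacac => bcac => bbc => c
  | bba => a
  | acca => acb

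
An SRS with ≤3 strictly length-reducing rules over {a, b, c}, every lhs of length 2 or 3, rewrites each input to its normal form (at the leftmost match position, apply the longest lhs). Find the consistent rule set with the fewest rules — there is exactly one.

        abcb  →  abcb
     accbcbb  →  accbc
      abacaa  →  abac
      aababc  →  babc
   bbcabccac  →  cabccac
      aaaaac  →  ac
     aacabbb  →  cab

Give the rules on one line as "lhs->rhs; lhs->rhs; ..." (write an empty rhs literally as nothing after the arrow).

  | abcb
  | accbcbb => accbc
  | abacaa => abac
  | aababc => babc

aa->; bb->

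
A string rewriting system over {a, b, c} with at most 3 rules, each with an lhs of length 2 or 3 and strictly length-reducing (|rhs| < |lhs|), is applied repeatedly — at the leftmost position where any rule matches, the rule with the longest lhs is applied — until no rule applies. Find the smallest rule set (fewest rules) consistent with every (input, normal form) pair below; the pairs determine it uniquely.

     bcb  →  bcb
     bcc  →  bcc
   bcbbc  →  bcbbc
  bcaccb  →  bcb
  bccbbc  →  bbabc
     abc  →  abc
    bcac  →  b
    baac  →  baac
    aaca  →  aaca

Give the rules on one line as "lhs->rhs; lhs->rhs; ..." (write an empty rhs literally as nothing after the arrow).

  | bcb
  | bcc
  | bcbbc
  | bcaccb => bcb

cac->; ccb->ba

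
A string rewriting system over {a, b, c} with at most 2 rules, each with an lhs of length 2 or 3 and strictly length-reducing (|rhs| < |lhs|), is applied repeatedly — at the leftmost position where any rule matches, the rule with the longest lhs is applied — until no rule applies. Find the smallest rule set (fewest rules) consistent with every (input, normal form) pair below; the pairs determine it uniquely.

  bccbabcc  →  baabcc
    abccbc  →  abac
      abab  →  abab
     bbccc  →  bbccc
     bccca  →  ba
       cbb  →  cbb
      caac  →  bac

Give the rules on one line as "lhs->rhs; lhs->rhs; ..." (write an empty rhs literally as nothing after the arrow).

  | bccbabcc => baabcc
  | abccbc => abac
  | abab
  | bbccc

ca->b; ccb->a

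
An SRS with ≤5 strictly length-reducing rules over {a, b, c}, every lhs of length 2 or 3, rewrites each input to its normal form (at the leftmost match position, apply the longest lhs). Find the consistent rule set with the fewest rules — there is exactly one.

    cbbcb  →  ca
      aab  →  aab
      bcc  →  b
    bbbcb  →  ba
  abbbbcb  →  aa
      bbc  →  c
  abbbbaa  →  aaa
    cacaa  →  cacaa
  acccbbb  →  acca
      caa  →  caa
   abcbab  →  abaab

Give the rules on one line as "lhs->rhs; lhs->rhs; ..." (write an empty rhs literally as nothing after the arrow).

bb->; bcc->b; cb->a; cbb->c

  | cbbcb => ccb => ca
  | aab
  | bcc => b
  | bbbcb => bcb => ba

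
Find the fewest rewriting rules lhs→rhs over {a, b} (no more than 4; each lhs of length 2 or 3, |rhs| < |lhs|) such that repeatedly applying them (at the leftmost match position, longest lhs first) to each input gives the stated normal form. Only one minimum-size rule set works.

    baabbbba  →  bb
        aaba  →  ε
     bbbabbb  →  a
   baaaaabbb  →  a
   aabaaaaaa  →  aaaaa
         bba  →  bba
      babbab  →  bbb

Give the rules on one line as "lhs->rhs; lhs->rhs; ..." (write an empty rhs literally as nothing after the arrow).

ab->b; aba->bb; abb->; bab->a

  | baabbbba => babba => aba => bb
  | aaba => abb => ε
  | bbbabbb => bbabb => bab => a
  | baaaaabbb => baaaab => baaab => baab => bab => a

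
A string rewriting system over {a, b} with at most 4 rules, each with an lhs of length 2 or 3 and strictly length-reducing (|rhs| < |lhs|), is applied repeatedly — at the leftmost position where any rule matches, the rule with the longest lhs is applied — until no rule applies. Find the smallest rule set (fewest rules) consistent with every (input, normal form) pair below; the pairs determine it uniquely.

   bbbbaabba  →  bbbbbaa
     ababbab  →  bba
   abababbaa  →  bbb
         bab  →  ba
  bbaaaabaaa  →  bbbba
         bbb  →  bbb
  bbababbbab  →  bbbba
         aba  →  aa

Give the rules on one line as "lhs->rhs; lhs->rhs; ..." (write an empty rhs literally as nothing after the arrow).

  | bbbbaabba => bbbbbaba => bbbbbaa
  | ababbab => aabbab => babab => baab => bba
  | abababbaa => aababbaa => baabbaa => bbabaa => bbaaa => bbb
  | bab => ba

aaa->b; aab->ba; ab->a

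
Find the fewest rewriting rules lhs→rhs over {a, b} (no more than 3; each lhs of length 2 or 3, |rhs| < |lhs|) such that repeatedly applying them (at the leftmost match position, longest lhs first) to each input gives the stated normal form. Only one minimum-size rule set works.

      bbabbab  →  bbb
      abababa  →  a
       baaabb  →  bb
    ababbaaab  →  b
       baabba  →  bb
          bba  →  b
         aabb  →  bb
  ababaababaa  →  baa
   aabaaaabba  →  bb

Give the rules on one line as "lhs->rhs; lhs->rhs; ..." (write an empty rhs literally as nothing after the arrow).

aab->b; ab->; bba->b

  | bbabbab => bbbab => bbb
  | abababa => ababa => aba => a
  | baaabb => babb => bb
  | ababbaaab => abbaaab => baaab => bab => b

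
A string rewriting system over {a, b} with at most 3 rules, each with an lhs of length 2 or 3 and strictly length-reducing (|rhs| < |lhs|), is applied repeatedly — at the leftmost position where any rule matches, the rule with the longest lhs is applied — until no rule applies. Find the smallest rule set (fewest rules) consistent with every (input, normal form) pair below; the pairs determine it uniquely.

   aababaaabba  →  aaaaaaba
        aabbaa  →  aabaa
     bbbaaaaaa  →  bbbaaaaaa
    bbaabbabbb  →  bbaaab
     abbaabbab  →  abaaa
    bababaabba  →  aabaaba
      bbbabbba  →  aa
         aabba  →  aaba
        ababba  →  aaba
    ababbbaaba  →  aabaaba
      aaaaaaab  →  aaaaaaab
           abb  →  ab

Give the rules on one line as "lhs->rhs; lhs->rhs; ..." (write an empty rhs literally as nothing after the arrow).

abb->ab; bab->a

  | aababaaabba => aaaaaabba => aaaaaaba
  | aabbaa => aabaa
  | bbbaaaaaa
  | bbaabbabbb => bbaababbb => bbaaabb => bbaaab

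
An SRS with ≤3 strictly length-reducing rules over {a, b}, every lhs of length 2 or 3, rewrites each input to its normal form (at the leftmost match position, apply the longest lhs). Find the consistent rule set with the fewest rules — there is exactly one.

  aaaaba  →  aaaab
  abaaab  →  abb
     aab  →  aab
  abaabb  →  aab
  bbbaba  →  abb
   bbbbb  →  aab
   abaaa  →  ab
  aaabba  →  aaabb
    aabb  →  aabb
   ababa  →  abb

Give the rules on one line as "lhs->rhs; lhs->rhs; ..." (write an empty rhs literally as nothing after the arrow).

ba->b; bbb->ab

  | aaaaba => aaaab
  | abaaab => abaab => abab => abb
  | aab
  | abaabb => ababb => abbb => aab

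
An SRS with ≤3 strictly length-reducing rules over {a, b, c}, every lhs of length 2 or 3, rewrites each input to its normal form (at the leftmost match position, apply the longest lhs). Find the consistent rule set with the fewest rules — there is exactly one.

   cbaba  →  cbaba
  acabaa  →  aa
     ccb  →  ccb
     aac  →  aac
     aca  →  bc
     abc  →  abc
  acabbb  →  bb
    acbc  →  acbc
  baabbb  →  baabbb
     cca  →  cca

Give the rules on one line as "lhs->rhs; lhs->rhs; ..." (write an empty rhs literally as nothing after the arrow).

  | cbaba
  | acabaa => bcbaa => aa
  | ccb
  | aac

aca->bc; bcb->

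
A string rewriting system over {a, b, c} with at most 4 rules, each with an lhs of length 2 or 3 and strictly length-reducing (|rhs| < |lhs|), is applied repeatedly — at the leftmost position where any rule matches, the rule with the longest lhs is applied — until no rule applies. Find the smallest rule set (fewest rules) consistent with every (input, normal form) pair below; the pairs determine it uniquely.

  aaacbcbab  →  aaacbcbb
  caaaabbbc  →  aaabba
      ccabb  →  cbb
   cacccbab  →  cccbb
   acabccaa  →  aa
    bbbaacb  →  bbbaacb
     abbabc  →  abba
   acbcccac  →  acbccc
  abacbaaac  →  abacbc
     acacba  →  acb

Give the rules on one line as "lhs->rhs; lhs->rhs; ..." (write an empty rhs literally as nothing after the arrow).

abc->a; bbc->ba; ca->; cba->cb

  | aaacbcbab => aaacbcbb
  | caaaabbbc => aaabbbc => aaabba
  | ccabb => cbb
  | cacccbab => cccbab => cccbb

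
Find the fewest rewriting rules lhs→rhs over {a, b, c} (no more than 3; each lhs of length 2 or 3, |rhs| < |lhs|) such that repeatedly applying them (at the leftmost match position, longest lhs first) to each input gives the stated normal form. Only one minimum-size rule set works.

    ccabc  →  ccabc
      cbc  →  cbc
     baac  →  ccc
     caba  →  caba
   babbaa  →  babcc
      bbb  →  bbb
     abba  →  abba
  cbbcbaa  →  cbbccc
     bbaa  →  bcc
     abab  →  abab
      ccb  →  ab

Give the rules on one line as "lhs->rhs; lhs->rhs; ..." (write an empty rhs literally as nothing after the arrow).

  | ccabc
  | cbc
  | baac => ccc
  | caba

baa->cc; ccb->ab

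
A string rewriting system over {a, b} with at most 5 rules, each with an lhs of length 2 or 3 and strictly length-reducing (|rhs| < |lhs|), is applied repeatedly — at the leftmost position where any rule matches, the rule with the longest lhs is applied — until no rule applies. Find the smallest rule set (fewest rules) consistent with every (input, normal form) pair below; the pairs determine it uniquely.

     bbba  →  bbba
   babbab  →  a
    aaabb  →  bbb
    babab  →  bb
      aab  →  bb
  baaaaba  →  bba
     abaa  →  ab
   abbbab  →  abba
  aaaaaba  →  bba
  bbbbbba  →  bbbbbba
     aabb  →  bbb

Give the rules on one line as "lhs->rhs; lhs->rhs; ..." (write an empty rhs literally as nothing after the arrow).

  | bbba
  | babbab => abab => aa => a
  | aaabb => aabb => bbb
  | babab => aab => bb

aa->a; aab->bb; baa->b; bab->a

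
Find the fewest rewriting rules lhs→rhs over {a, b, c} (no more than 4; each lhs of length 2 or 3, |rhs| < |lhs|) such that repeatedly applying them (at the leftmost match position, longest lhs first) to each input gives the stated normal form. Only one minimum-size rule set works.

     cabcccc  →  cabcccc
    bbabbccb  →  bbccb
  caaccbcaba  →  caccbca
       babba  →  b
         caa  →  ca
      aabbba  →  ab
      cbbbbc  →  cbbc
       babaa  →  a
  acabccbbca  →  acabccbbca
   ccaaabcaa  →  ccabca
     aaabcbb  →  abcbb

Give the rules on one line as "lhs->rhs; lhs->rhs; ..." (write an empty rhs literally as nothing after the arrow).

aa->a; ba->; bbb->bb

  | cabcccc
  | bbabbccb => bbbccb => bbccb
  | caaccbcaba => caccbcaba => caccbca
  | babba => bba => b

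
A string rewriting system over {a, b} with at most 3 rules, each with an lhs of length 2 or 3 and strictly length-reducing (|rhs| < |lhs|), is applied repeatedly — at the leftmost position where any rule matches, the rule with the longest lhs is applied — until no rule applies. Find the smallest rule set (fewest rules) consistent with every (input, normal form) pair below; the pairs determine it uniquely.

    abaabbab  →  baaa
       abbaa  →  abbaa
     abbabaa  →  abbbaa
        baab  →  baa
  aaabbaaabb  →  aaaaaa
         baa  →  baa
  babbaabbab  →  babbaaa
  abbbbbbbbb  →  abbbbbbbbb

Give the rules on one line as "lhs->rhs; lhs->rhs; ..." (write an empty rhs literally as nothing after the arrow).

  | abaabbab => baabbab => baabab => baaab => baaa
  | abbaa
  | abbabaa => abbbaa
  | baab => baa

aab->aa; aba->ba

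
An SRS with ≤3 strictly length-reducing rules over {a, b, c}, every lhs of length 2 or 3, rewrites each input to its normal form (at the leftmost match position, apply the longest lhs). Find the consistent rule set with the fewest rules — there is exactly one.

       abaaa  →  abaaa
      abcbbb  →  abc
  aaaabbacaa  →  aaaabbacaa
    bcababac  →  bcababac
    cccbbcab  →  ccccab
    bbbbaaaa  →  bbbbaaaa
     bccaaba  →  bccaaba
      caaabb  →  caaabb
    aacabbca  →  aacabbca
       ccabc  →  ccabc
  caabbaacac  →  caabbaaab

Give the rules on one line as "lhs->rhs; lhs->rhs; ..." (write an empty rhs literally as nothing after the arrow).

cac->ab; cb->c

  | abaaa
  | abcbbb => abcbb => abcb => abc
  | aaaabbacaa
  | bcababac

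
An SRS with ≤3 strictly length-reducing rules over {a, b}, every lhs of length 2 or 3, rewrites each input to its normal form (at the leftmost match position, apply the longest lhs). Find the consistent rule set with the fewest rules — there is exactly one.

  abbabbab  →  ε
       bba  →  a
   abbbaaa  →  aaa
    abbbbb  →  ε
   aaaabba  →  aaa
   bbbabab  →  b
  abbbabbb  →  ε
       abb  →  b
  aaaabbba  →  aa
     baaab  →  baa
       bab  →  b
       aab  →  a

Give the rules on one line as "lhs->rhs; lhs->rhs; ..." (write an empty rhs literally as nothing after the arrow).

ab->; bb->

  | abbabbab => babbab => bbab => ab => ε
  | bba => a
  | abbbaaa => bbaaa => aaa
  | abbbbb => bbbb => bb => ε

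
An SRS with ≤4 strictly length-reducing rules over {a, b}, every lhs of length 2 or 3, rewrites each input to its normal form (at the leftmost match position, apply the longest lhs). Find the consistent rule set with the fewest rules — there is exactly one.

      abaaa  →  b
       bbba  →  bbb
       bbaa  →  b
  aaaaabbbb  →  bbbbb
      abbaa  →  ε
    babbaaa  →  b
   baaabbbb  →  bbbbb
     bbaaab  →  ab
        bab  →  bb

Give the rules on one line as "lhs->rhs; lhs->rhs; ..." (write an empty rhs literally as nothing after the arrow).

  | abaaa => aa => b
  | bbba => bbb
  | bbaa => ba => b
  | aaaaabbbb => baaabbbb => aabbbb => bbbbb

aa->b; aba->; ba->b; baa->a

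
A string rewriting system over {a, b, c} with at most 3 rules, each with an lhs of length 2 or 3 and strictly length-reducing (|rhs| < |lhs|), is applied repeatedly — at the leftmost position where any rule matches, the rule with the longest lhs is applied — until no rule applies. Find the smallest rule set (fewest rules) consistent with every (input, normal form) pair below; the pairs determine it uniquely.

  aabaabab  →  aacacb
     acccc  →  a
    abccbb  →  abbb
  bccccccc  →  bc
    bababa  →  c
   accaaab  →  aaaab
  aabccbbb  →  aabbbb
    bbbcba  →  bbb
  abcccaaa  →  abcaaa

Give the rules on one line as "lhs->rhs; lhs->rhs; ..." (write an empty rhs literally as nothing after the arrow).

ba->c; cc->

  | aabaabab => aacabab => aacacb
  | acccc => acc => a
  | abccbb => abbb
  | bccccccc => bccccc => bccc => bc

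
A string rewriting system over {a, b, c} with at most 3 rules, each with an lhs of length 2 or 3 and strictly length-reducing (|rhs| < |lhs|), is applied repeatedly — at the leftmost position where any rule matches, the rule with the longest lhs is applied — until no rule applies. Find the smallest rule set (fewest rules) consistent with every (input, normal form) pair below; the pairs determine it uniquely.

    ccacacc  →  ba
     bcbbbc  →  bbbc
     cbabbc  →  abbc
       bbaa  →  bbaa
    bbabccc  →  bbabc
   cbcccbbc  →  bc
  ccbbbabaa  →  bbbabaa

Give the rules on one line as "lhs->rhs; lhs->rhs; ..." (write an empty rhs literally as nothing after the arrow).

  | ccacacc => acacc => bacc => ba
  | bcbbbc => bbbc
  | cbabbc => abbc
  | bbaa

aca->ba; cb->; cc->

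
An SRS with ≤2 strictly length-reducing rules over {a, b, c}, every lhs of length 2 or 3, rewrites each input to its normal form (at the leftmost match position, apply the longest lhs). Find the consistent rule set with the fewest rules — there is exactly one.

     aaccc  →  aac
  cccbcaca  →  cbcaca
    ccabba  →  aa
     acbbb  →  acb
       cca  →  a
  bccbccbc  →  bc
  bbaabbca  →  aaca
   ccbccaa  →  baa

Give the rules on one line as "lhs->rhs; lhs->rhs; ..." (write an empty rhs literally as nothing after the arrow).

  | aaccc => aac
  | cccbcaca => cbcaca
  | ccabba => abba => aa
  | acbbb => acb

bb->; cc->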